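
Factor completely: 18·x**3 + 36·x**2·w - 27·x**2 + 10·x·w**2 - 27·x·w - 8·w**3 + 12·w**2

(3·x - w)·(2·x + 2·w - 3)·(3·x + 4·w)

Group: 2·x·(9·x**2 + 9·x·w - 4·w**2) + (2·w - 3)·(9·x**2 + 9·x·w - 4·w**2); both groups contain (9·x**2 + 9·x·w - 4·w**2), so (2·x + 2·w - 3) is a factor with cofactor 9·x**2 + 9·x·w - 4·w**2.
The cofactor groups again: 9·x**2 + 9·x·w - 4·w**2 = 3·x·(3·x + 4·w) - w·(3·x + 4·w); both groups contain (3·x + 4·w), giving (3·x - w)·(3·x + 4·w).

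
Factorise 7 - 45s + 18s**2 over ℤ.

(3s - 7)(6s - 1)

Need a pair with product 18·7 = 126 and sum -45: that's -3 and -42.
Split the middle term: 18s**2 - 3s - 42s + 7 = 3s(6s - 1) - 7(6s - 1).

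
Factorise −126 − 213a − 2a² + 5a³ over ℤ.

(5a + 3)(a + 6)(a − 7)

Among the possible rational roots, a = −3/5 is a root, so (5a + 3) is a factor; dividing leaves a² − a − 42.
The remaining quadratic factors as (a + 6)(a − 7).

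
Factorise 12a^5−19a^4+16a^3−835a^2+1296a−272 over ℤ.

Testing divisors of the constant over divisors of the leading coefficient, a = 1/4 is a root, giving the factor (4a−1) and quotient 3a^4−4a^3+3a^2−208a+272.
Continuing, a = 4 is a root, so (a−4) divides it; the quotient is 3a^3+8a^2+35a−68.
Next, a = 4/3 is a root, so (3a−4) divides it; the quotient is a^2+4a+17.
The quadratic a^2+4a+17 has discriminant −52 < 0 and is irreducible over ℤ.

(3a−4)(4a−1)(a−4)(a^2+4a+17)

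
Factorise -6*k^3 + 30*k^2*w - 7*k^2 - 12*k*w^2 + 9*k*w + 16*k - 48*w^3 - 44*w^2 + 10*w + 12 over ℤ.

-(2*k - 4*w - 3)*(3*k + 3*w + 2)*(k - 4*w + 2)

Group: 2*k*(-3*k^2 + 9*k*w - 8*k + 12*w^2 + 2*w - 4) + (-4*w - 3)*(-3*k^2 + 9*k*w - 8*k + 12*w^2 + 2*w - 4); both groups contain (-3*k^2 + 9*k*w - 8*k + 12*w^2 + 2*w - 4), so (2*k - 4*w - 3) is a factor with cofactor -3*k^2 + 9*k*w - 8*k + 12*w^2 + 2*w - 4.
The cofactor groups again: -3*k^2 + 9*k*w - 8*k + 12*w^2 + 2*w - 4 = -k*(3*k + 3*w + 2) + (4*w - 2)*(3*k + 3*w + 2); both groups contain (3*k + 3*w + 2), giving -(k - 4*w + 2)*(3*k + 3*w + 2).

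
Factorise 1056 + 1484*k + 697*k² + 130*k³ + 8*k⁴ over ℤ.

Among the possible rational roots, k = −11/4 is a root, giving the factor (4*k + 11) and quotient 2*k³ + 27*k² + 100*k + 96.
Then k = −3/2 is a root, so (2*k + 3) is a factor; dividing leaves k² + 12*k + 32.
The remaining quadratic factors as (k + 4)(k + 8).

(2*k + 3)*(4*k + 11)*(k + 4)*(k + 8)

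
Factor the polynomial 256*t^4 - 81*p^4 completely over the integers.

(4*t - 3*p)*(4*t + 3*p)*(16*t^2 + 9*p^2)

(4*t)⁴ − (3*p)⁴ = ((4*t)² − (3*p)²)((4*t)² + (3*p)²); the first factor splits again, the second (16*t^2 + 9*p^2) is irreducible.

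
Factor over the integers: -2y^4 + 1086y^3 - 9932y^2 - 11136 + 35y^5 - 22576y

(5y + 4)(7y + 8)(y - 6)(y^2 + 4y + 58)

Among the possible rational roots, y = 6 is a root, giving the factor (y - 6) and quotient 35y^4 + 208y^3 + 2334y^2 + 4072y + 1856.
Continuing, y = -8/7 is a root, giving the factor (7y + 8) and quotient 5y^3 + 24y^2 + 306y + 232.
Continuing, y = -4/5 is a root, giving the factor (5y + 4) and quotient y^2 + 4y + 58.
The quadratic y^2 + 4y + 58 has discriminant -216 < 0 and is irreducible over ℤ.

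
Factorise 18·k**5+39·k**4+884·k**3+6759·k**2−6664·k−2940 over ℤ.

Testing divisors of the constant over divisors of the leading coefficient, k = −1/3 is a root, so (3·k+1) divides it; the quotient is 6·k**4+11·k**3+291·k**2+2156·k−2940.
Continuing, k = −6 is a root, so (k+6) is a factor; dividing leaves 6·k**3−25·k**2+441·k−490.
Continuing, k = 7/6 is a root, so (6·k−7) divides it; the quotient is k**2−3·k+70.
The quadratic k**2−3·k+70 has discriminant −271 < 0 and is irreducible over ℤ.

(3·k+1)·(6·k−7)·(k+6)·(k**2−3·k+70)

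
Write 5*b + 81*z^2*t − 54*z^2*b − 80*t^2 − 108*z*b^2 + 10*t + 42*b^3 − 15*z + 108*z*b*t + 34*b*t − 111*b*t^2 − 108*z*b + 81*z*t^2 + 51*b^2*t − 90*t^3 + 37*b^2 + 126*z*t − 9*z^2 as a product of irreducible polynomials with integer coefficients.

−(3*z − b − 2*t)*(6*b − 9*t + 1)*(3*z + 7*b + 5*t + 5)

Group: 3*z*(−18*z*b + 27*z*t − 3*z + 6*b^2 + 3*b*t + b − 18*t^2 + 2*t) + (7*b + 5*t + 5)*(−18*z*b + 27*z*t − 3*z + 6*b^2 + 3*b*t + b − 18*t^2 + 2*t); both groups contain (−18*z*b + 27*z*t − 3*z + 6*b^2 + 3*b*t + b − 18*t^2 + 2*t), so (3*z + 7*b + 5*t + 5) is a factor with cofactor −18*z*b + 27*z*t − 3*z + 6*b^2 + 3*b*t + b − 18*t^2 + 2*t.
The cofactor groups again: −18*z*b + 27*z*t − 3*z + 6*b^2 + 3*b*t + b − 18*t^2 + 2*t = −6*b*(3*z − b − 2*t) + (9*t − 1)*(3*z − b − 2*t); both groups contain (3*z − b − 2*t), giving −(6*b − 9*t + 1)*(3*z − b − 2*t).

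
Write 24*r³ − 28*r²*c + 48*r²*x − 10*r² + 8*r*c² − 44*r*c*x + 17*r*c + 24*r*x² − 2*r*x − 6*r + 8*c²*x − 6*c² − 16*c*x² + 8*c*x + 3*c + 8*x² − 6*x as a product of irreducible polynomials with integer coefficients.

Group: 2*r*(12*r² − 8*r*c + 12*r*x − 5*r − 8*c*x + 6*c + 4*x − 3) + (−c + 2*x)*(12*r² − 8*r*c + 12*r*x − 5*r − 8*c*x + 6*c + 4*x − 3); both groups contain (12*r² − 8*r*c + 12*r*x − 5*r − 8*c*x + 6*c + 4*x − 3), so (2*r − c + 2*x) is a factor with cofactor 12*r² − 8*r*c + 12*r*x − 5*r − 8*c*x + 6*c + 4*x − 3.
The cofactor groups again: 12*r² − 8*r*c + 12*r*x − 5*r − 8*c*x + 6*c + 4*x − 3 = 4*r*(3*r − 2*c + 1) + (4*x − 3)*(3*r − 2*c + 1); both groups contain (3*r − 2*c + 1), giving (4*r + 4*x − 3)*(3*r − 2*c + 1).

(3*r − 2*c + 1)*(2*r − c + 2*x)*(4*r + 4*x − 3)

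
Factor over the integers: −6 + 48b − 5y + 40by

(5y + 6)(8b − 1)

Group as (40by + 48b) + (−5y − 6) = 8b(5y + 6) − (5y + 6).
Both groups share the factor (5y + 6).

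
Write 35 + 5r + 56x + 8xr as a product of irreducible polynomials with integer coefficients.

Group as (8xr + 56x) + (5r + 35) = 8x(r + 7) + 5(r + 7).
Both groups share the factor (r + 7).

(8x + 5)(r + 7)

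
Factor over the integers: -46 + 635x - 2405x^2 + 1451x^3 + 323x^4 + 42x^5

Among the possible rational roots, x = 1/6 is a root, so (6x - 1) is a factor; dividing leaves 7x^4 + 55x^3 + 251x^2 - 359x + 46.
Next, x = 1/7 is a root, so (7x - 1) divides it; the quotient is x^3 + 8x^2 + 37x - 46.
Continuing, x = 1 is a root, giving the factor (x - 1) and quotient x^2 + 9x + 46.
The quadratic x^2 + 9x + 46 has discriminant -103 < 0 and is irreducible over ℤ.

(6x - 1)(7x - 1)(x - 1)(x^2 + 9x + 46)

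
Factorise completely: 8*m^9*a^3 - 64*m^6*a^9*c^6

8*a^3*m^6*(m - 2*a^2*c^2)*(m^2 + 2*m*a^2*c^2 + 4*a^4*c^4)

Every term has a factor of 8*m^6*a^3; factoring it out leaves m^3 - 8*a^6*c^6.
Recognize a difference of cubes with the parts m and 2*a^2*c^2.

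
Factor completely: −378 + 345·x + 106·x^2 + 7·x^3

By the rational root theorem, x = −9 is a root, so (x + 9) is a factor; dividing leaves 7·x^2 + 43·x − 42.
The remaining quadratic factors as (x + 7)(7·x − 6).

(7·x − 6)·(x + 7)·(x + 9)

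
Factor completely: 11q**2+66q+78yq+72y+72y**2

(12y+11q)(6y+q+6)

Group: 12y(6y+q+6) + 11q(6y+q+6); both groups contain (6y+q+6).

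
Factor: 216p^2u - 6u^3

Pull out the common factor 6u; 36p^2 - u^2 is a difference of squares.

6u(6p + u)(6p - u)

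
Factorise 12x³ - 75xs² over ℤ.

Factor out 3x, leaving 4x² - 25s², which is a difference of two squares.

3x(2x - 5s)(2x + 5s)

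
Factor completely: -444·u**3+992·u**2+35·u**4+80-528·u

(5·u-2)·(7·u-2)·(u-10)·(u-2)

Trying the rational-root candidates, u = 2 is a root, so (u-2) divides it; the quotient is 35·u**3-374·u**2+244·u-40.
Next, u = 10 is a root, so (u-10) is a factor; dividing leaves 35·u**2-24·u+4.
The remaining quadratic factors as (7·u-2)(5·u-2).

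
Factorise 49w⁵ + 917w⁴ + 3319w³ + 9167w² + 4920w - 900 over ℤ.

(7w + 6)(7w - 1)(w + 15)(w² + 3w + 10)

Testing divisors of the constant over divisors of the leading coefficient, w = -15 is a root, giving the factor (w + 15) and quotient 49w⁴ + 182w³ + 589w² + 332w - 60.
Continuing, w = 1/7 is a root, so (7w - 1) is a factor; dividing leaves 7w³ + 27w² + 88w + 60.
Then w = -6/7 is a root, giving the factor (7w + 6) and quotient w² + 3w + 10.
The quadratic w² + 3w + 10 has discriminant -31 < 0 and is irreducible over ℤ.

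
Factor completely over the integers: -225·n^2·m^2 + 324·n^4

9·n^2·(6·n - 5·m)·(6·n + 5·m)

Pull out the common factor 9·n^2; 36·n^2 - 25·m^2 is a difference of squares.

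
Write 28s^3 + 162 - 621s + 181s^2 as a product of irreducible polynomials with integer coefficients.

(4s - 9)(7s - 2)(s + 9)

Among the possible rational roots, s = 2/7 is a root, so (7s - 2) is a factor; dividing leaves 4s^2 + 27s - 81.
The remaining quadratic factors as (s + 9)(4s - 9).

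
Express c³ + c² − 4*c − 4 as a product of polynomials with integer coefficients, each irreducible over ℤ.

(c + 1)*(c + 2)*(c − 2)

Among the possible rational roots, c = −2 is a root, so (c + 2) is a factor; dividing leaves c² − c − 2.
The remaining quadratic factors as (c + 1)(c − 2).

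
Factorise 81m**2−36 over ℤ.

9(3m+2)(3m−2)

Pull out the common factor 9; 9m**2−4 is a difference of squares.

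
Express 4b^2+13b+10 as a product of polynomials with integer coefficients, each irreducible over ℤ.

Need a pair with product 4·10 = 40 and sum 13: that's 5 and 8.
Split the middle term: 4b^2+5b + 8b+10 = b(4b+5) + 2(4b+5).

(4b+5)(b+2)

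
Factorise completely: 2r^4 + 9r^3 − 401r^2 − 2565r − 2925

By the rational root theorem, r = −3/2 is a root, giving the factor (2r + 3) and quotient r^3 + 3r^2 − 205r − 975.
Then r = 15 is a root, giving the factor (r − 15) and quotient r^2 + 18r + 65.
The remaining quadratic factors as (r + 13)(r + 5).

(2r + 3)(r + 13)(r + 5)(r − 15)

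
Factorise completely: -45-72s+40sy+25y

Group as (40sy-72s) + (25y-45) = 8s(5y-9) + 5(5y-9).
Both groups share the factor (5y-9).

(5y-9)(8s+5)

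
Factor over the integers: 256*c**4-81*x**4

(4*c+3*x)*(4*c-3*x)*(16*c**2+9*x**2)

Difference of squares twice: with A = 4*c and B = 3*x, A⁴ − B⁴ = (A² − B²)(A² + B²), and A² − B² factors again.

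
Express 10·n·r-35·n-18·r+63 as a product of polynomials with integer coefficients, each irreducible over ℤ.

Group as (10·n·r-35·n) + (-18·r+63) = 5·n·(2·r-7) - 9·(2·r-7).
Both groups share the factor (2·r-7).

(2·r-7)·(5·n-9)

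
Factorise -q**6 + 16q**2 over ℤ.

-q**2(q + 2)(q - 2)(q**2 + 4)

Pull out the common factor q**2, leaving -q**4 + 16.
Recognize a difference of squares with the parts 4 and q**2.
-q**2 + 4 is again a difference of squares: (-q + 2)(q + 2).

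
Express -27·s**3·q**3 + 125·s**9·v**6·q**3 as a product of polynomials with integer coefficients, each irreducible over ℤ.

Every term has a factor of s**3·q**3; factoring it out leaves 125·s**6·v**6 - 27.
Recognize a difference of cubes with the parts 5·s**2·v**2 and 3.

q**3·s**3·(5·s**2·v**2 - 3)·(25·s**4·v**4 + 15·s**2·v**2 + 9)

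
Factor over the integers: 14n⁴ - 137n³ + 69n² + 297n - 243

(2n + 3)(7n - 9)(n - 1)(n - 9)

By the rational root theorem, n = -3/2 is a root, so (2n + 3) divides it; the quotient is 7n³ - 79n² + 153n - 81.
Continuing, n = 1 is a root, giving the factor (n - 1) and quotient 7n² - 72n + 81.
The remaining quadratic factors as (7n - 9)(n - 9).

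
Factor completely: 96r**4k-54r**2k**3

6kr**2(4r-3k)(4r+3k)

Pull out the common factor 6r**2k; 16r**2-9k**2 is a difference of squares.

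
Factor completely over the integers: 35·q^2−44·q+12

Need a pair with product 35·12 = 420 and sum −44: that's −14 and −30.
Split the middle term: 35·q^2−14·q − 30·q+12 = 7·q·(5·q−2) − 6·(5·q−2).

(5·q−2)·(7·q−6)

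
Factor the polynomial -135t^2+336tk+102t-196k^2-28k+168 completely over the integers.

-(15t-14k+12)(9t-14k-14)

Group: -15t(9t-14k-14) + (14k-12)(9t-14k-14); both groups contain (9t-14k-14).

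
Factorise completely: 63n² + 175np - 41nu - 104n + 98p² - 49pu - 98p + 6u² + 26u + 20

Group: 7n(9n + 7p - 2u - 2) + (14p - 3u - 10)(9n + 7p - 2u - 2); both groups contain (9n + 7p - 2u - 2).

(7n + 14p - 3u - 10)(9n + 7p - 2u - 2)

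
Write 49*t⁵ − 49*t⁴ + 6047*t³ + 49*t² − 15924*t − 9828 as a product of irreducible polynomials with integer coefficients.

By the rational root theorem, t = −6/7 is a root, so (7*t + 6) divides it; the quotient is 7*t⁴ − 13*t³ + 875*t² − 743*t − 1638.
Then t = −1 is a root, giving the factor (t + 1) and quotient 7*t³ − 20*t² + 895*t − 1638.
Next, t = 13/7 is a root, so (7*t − 13) divides it; the quotient is t² − t + 126.
The quadratic t² − t + 126 has discriminant −503 < 0 and is irreducible over ℤ.

(7*t + 6)*(7*t − 13)*(t + 1)*(t² − t + 126)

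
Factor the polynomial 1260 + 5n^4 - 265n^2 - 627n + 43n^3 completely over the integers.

(5n - 7)(n + 12)(n + 3)(n - 5)

Trying the rational-root candidates, n = 7/5 is a root, so (5n - 7) is a factor; dividing leaves n^3 + 10n^2 - 39n - 180.
Next, n = -3 is a root, so (n + 3) is a factor; dividing leaves n^2 + 7n - 60.
The remaining quadratic factors as (n - 5)(n + 12).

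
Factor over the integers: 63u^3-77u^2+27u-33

Group as (63u^3+27u) + (-77u^2-33) = 9u(7u^2+3) - 11(7u^2+3).
Both groups share the factor (7u^2+3).

(9u-11)(7u^2+3)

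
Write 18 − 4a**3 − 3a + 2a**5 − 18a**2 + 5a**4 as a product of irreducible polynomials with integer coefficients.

(2a − 3)(a + 2)(a − 1)(a**2 + 3a + 3)

Trying the rational-root candidates, a = −2 is a root, so (a + 2) is a factor; dividing leaves 2a**4 + a**3 − 6a**2 − 6a + 9.
Then a = 3/2 is a root, giving the factor (2a − 3) and quotient a**3 + 2a**2 − 3.
Next, a = 1 is a root, so (a − 1) divides it; the quotient is a**2 + 3a + 3.
The quadratic a**2 + 3a + 3 has discriminant −3 < 0 and is irreducible over ℤ.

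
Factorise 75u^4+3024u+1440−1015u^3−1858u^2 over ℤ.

Among the possible rational roots, u = 15 is a root, so (u−15) is a factor; dividing leaves 75u^3+110u^2−208u−96.
Next, u = 4/3 is a root, giving the factor (3u−4) and quotient 25u^2+70u+24.
The remaining quadratic factors as (5u+12)(5u+2).

(3u−4)(5u+12)(5u+2)(u−15)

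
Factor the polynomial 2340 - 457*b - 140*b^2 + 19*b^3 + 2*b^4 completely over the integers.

Among the possible rational roots, b = 4 is a root, so (b - 4) is a factor; dividing leaves 2*b^3 + 27*b^2 - 32*b - 585.
Then b = -5 is a root, so (b + 5) is a factor; dividing leaves 2*b^2 + 17*b - 117.
The remaining quadratic factors as (b + 13)(2*b - 9).

(2*b - 9)*(b + 13)*(b + 5)*(b - 4)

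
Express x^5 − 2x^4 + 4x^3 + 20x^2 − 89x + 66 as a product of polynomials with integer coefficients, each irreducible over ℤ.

(x + 3)(x − 1)(x − 2)(x^2 − 2x + 11)

Trying the rational-root candidates, x = 2 is a root, so (x − 2) is a factor; dividing leaves x^4 + 4x^2 + 28x − 33.
Next, x = 1 is a root, so (x − 1) is a factor; dividing leaves x^3 + x^2 + 5x + 33.
Continuing, x = −3 is a root, so (x + 3) divides it; the quotient is x^2 − 2x + 11.
The quadratic x^2 − 2x + 11 has discriminant −40 < 0 and is irreducible over ℤ.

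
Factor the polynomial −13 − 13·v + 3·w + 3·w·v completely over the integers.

(3·w − 13)·(v + 1)

Group as (3·w·v + 3·w) + (−13·v − 13) = 3·w·(v + 1) − 13·(v + 1).
Both groups share the factor (v + 1).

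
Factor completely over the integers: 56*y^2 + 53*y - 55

Need a pair with product 56·(-55) = -3080 and sum 53: that's 88 and -35.
Split the middle term: 56*y^2 + 88*y - 35*y - 55 = 8*y*(7*y + 11) - 5*(7*y + 11).

(7*y + 11)*(8*y - 5)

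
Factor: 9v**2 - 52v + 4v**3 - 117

Group as (4v**3 - 52v) + (9v**2 - 117) = 4v(v**2 - 13) + 9(v**2 - 13).
Both groups share the factor (v**2 - 13).

(4v + 9)(v**2 - 13)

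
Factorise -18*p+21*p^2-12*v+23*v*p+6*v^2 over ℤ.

(2*v+3*p)*(3*v+7*p-6)

Group: 3*v*(2*v+3*p) + (7*p-6)*(2*v+3*p); both groups contain (2*v+3*p).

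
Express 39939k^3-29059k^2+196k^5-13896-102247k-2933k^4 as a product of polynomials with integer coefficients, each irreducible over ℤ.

Testing divisors of the constant over divisors of the leading coefficient, k = -8/7 is a root, giving the factor (7k+8) and quotient 28k^4-451k^3+6221k^2-11261k-1737.
Then k = -1/7 is a root, so (7k+1) is a factor; dividing leaves 4k^3-65k^2+898k-1737.
Next, k = 9/4 is a root, giving the factor (4k-9) and quotient k^2-14k+193.
The quadratic k^2-14k+193 has discriminant -576 < 0 and is irreducible over ℤ.

(4k-9)(7k+1)(7k+8)(k^2-14k+193)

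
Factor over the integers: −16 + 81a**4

Write as (9a**2)² − (4)², then factor 9a**2 − 4 once more.

(3a + 2)(3a − 2)(9a**2 + 4)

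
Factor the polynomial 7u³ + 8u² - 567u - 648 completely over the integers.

(7u + 8)(u + 9)(u - 9)

Testing divisors of the constant over divisors of the leading coefficient, u = -8/7 is a root, so (7u + 8) is a factor; dividing leaves u² - 81.
The remaining quadratic factors as (u + 9)(u - 9).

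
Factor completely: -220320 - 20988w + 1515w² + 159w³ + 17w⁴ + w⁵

Testing divisors of the constant over divisors of the leading coefficient, w = -15 is a root, so (w + 15) divides it; the quotient is w⁴ + 2w³ + 129w² - 420w - 14688.
Next, w = 9 is a root, so (w - 9) divides it; the quotient is w³ + 11w² + 228w + 1632.
Next, w = -8 is a root, so (w + 8) is a factor; dividing leaves w² + 3w + 204.
The quadratic w² + 3w + 204 has discriminant -807 < 0 and is irreducible over ℤ.

(w + 15)(w + 8)(w - 9)(w² + 3w + 204)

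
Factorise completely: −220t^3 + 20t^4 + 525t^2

Pull out the common factor 5t^2, then factor the remaining trinomial.

5t^2(2t − 15)(2t − 7)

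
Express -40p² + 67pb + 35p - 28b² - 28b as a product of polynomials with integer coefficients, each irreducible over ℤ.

Group: -8p(5p - 4b) + (7b + 7)(5p - 4b); both groups contain (5p - 4b).

-(5p - 4b)(8p - 7b - 7)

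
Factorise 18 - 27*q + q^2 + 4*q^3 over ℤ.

(4*q - 3)*(q + 3)*(q - 2)

Trying the rational-root candidates, q = 2 is a root, so (q - 2) divides it; the quotient is 4*q^2 + 9*q - 9.
The remaining quadratic factors as (4*q - 3)(q + 3).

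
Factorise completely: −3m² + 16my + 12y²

−(3m + 2y)(m − 6y)

Group: −m(3m + 2y) + 6y(3m + 2y); both groups contain (3m + 2y).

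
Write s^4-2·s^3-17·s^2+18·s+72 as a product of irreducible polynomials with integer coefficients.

Trying the rational-root candidates, s = 3 is a root, so (s-3) divides it; the quotient is s^3+s^2-14·s-24.
Next, s = 4 is a root, so (s-4) divides it; the quotient is s^2+5·s+6.
The remaining quadratic factors as (s+2)(s+3).

(s+2)·(s+3)·(s-3)·(s-4)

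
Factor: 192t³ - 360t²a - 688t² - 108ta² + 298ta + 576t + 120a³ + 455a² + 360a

(6t - 3a - 8)(4t - 8a - 9)(8t + 5a)

Group: 8t(24t² - 60ta - 86t + 24a² + 91a + 72) + 5a(24t² - 60ta - 86t + 24a² + 91a + 72); both groups contain (24t² - 60ta - 86t + 24a² + 91a + 72), so (8t + 5a) is a factor with cofactor 24t² - 60ta - 86t + 24a² + 91a + 72.
The cofactor groups again: 24t² - 60ta - 86t + 24a² + 91a + 72 = 4t(6t - 3a - 8) + (-8a - 9)(6t - 3a - 8); both groups contain (6t - 3a - 8), giving (4t - 8a - 9)(6t - 3a - 8).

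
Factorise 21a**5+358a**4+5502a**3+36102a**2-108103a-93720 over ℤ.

Among the possible rational roots, a = -5/7 is a root, giving the factor (7a+5) and quotient 3a**4+49a**3+751a**2+4621a-18744.
Next, a = -11 is a root, so (a+11) is a factor; dividing leaves 3a**3+16a**2+575a-1704.
Continuing, a = 8/3 is a root, giving the factor (3a-8) and quotient a**2+8a+213.
The quadratic a**2+8a+213 has discriminant -788 < 0 and is irreducible over ℤ.

(3a-8)(7a+5)(a+11)(a**2+8a+213)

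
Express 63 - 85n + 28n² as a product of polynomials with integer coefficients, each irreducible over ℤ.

(4n - 7)(7n - 9)

Need a pair with product 28·63 = 1764 and sum -85: that's -49 and -36.
Split the middle term: 28n² - 49n - 36n + 63 = 7n(4n - 7) - 9(4n - 7).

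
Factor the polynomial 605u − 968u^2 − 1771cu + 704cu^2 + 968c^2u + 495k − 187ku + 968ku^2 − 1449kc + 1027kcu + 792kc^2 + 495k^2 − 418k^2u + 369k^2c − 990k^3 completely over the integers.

Group: 11k(−90k^2 + 99kc − 38ku − 45k + 121cu + 88u^2 − 55u) + (8c − 11)(−90k^2 + 99kc − 38ku − 45k + 121cu + 88u^2 − 55u); both groups contain (−90k^2 + 99kc − 38ku − 45k + 121cu + 88u^2 − 55u), so (11k + 8c − 11) is a factor with cofactor −90k^2 + 99kc − 38ku − 45k + 121cu + 88u^2 − 55u.
The cofactor groups again: −90k^2 + 99kc − 38ku − 45k + 121cu + 88u^2 − 55u = −9k(10k − 11c − 8u + 5) − 11u(10k − 11c − 8u + 5); both groups contain (10k − 11c − 8u + 5), giving −(9k + 11u)(10k − 11c − 8u + 5).

−(10k − 11c − 8u + 5)(11k + 8c − 11)(9k + 11u)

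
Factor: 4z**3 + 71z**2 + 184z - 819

Among the possible rational roots, z = 9/4 is a root, giving the factor (4z - 9) and quotient z**2 + 20z + 91.
The remaining quadratic factors as (z + 7)(z + 13).

(4z - 9)(z + 13)(z + 7)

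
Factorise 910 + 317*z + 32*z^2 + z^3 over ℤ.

(z + 13)*(z + 14)*(z + 5)

Testing divisors of the constant over divisors of the leading coefficient, z = −5 is a root, giving the factor (z + 5) and quotient z^2 + 27*z + 182.
The remaining quadratic factors as (z + 14)(z + 13).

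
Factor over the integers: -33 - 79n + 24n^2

(3n - 11)(8n + 3)

Need a pair with product 24·(-33) = -792 and sum -79: that's -88 and 9.
Split the middle term: 24n^2 - 88n + 9n - 33 = 8n(3n - 11) + 3(3n - 11).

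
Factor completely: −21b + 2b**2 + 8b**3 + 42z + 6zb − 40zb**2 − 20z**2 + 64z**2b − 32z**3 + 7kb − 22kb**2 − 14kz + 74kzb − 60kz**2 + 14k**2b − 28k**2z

Group: 2k(−14kz + 7kb − 16z**2 + 16zb + 14z − 4b**2 − 7b) + (2z − 2b + 3)(−14kz + 7kb − 16z**2 + 16zb + 14z − 4b**2 − 7b); both groups contain (−14kz + 7kb − 16z**2 + 16zb + 14z − 4b**2 − 7b), so (2k + 2z − 2b + 3) is a factor with cofactor −14kz + 7kb − 16z**2 + 16zb + 14z − 4b**2 − 7b.
The cofactor groups again: −14kz + 7kb − 16z**2 + 16zb + 14z − 4b**2 − 7b = −7k(2z − b) + (−8z + 4b + 7)(2z − b); both groups contain (2z − b), giving −(7k + 8z − 4b − 7)(2z − b).

−(2k + 2z − 2b + 3)(7k + 8z − 4b − 7)(2z − b)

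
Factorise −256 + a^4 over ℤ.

(a + 4)(a − 4)(a^2 + 16)

(a)⁴ − (4)⁴ = ((a)² − (4)²)((a)² + (4)²); the first factor splits again, the second (a^2 + 16) is irreducible.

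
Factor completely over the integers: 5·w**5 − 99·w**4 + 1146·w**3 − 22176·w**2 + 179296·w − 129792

Testing divisors of the constant over divisors of the leading coefficient, w = 13 is a root, so (w − 13) is a factor; dividing leaves 5·w**4 − 34·w**3 + 704·w**2 − 13024·w + 9984.
Next, w = 4/5 is a root, so (5·w − 4) is a factor; dividing leaves w**3 − 6·w**2 + 136·w − 2496.
Next, w = 12 is a root, so (w − 12) divides it; the quotient is w**2 + 6·w + 208.
The quadratic w**2 + 6·w + 208 has discriminant −796 < 0 and is irreducible over ℤ.

(5·w − 4)·(w − 12)·(w − 13)·(w**2 + 6·w + 208)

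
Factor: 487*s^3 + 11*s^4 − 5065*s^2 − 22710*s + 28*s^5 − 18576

By the rational root theorem, s = −8/7 is a root, so (7*s + 8) is a factor; dividing leaves 4*s^4 − 3*s^3 + 73*s^2 − 807*s − 2322.
Next, s = 6 is a root, so (s − 6) is a factor; dividing leaves 4*s^3 + 21*s^2 + 199*s + 387.
Then s = −9/4 is a root, so (4*s + 9) is a factor; dividing leaves s^2 + 3*s + 43.
The quadratic s^2 + 3*s + 43 has discriminant −163 < 0 and is irreducible over ℤ.

(4*s + 9)*(7*s + 8)*(s − 6)*(s^2 + 3*s + 43)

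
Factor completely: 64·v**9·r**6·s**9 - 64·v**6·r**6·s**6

Pull out the common factor 64·v**6·r**6·s**6, leaving v**3·s**3 - 1.
Recognize a difference of cubes with the parts v·s and 1.

64·r**6·s**6·v**6·(v·s - 1)·(v**2·s**2 + v·s + 1)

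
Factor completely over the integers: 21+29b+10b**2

Need a pair with product 10·21 = 210 and sum 29: that's 14 and 15.
Split the middle term: 10b**2+14b + 15b+21 = 2b(5b+7) + 3(5b+7).

(2b+3)(5b+7)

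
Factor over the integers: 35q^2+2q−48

Need a pair with product 35·(−48) = −1680 and sum 2: that's −40 and 42.
Split the middle term: 35q^2−40q + 42q−48 = 5q(7q−8) + 6(7q−8).

(5q+6)(7q−8)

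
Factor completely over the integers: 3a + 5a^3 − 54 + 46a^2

(5a + 6)(a + 9)(a − 1)

Trying the rational-root candidates, a = 1 is a root, giving the factor (a − 1) and quotient 5a^2 + 51a + 54.
The remaining quadratic factors as (a + 9)(5a + 6).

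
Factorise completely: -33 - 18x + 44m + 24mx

(4m - 3)(6x + 11)

Group as (24mx + 44m) + (-18x - 33) = 4m(6x + 11) - 3(6x + 11).
Both groups share the factor (6x + 11).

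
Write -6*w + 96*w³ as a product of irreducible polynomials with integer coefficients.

6*w*(4*w + 1)*(4*w - 1)

Factor out 6*w, leaving 16*w² - 1, which is a difference of two squares.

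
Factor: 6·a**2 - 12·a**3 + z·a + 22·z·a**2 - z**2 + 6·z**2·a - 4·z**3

Group: z·(-4·z**2 + 14·z·a - z - 6·a**2 + 3·a) + 2·a·(-4·z**2 + 14·z·a - z - 6·a**2 + 3·a); both groups contain (-4·z**2 + 14·z·a - z - 6·a**2 + 3·a), so (z + 2·a) is a factor with cofactor -4·z**2 + 14·z·a - z - 6·a**2 + 3·a.
The cofactor groups again: -4·z**2 + 14·z·a - z - 6·a**2 + 3·a = -z·(4·z - 2·a + 1) + 3·a·(4·z - 2·a + 1); both groups contain (4·z - 2·a + 1), giving -(z - 3·a)·(4·z - 2·a + 1).

-(4·z - 2·a + 1)·(z - 3·a)·(z + 2·a)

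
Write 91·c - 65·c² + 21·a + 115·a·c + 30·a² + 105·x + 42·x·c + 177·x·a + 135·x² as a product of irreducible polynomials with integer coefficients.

(9·x + 10·a - 5·c + 7)·(15·x + 3·a + 13·c)

Group: 15·x·(9·x + 10·a - 5·c + 7) + (3·a + 13·c)·(9·x + 10·a - 5·c + 7); both groups contain (9·x + 10·a - 5·c + 7).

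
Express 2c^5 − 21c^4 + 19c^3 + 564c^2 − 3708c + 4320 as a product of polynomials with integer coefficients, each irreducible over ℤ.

Trying the rational-root candidates, c = 3/2 is a root, so (2c − 3) divides it; the quotient is c^4 − 9c^3 − 4c^2 + 276c − 1440.
Then c = 8 is a root, giving the factor (c − 8) and quotient c^3 − c^2 − 12c + 180.
Then c = −6 is a root, so (c + 6) divides it; the quotient is c^2 − 7c + 30.
The quadratic c^2 − 7c + 30 has discriminant −71 < 0 and is irreducible over ℤ.

(2c − 3)(c + 6)(c − 8)(c^2 − 7c + 30)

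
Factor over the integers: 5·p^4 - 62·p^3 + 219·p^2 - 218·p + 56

Among the possible rational roots, p = 7 is a root, so (p - 7) is a factor; dividing leaves 5·p^3 - 27·p^2 + 30·p - 8.
Next, p = 1 is a root, so (p - 1) divides it; the quotient is 5·p^2 - 22·p + 8.
The remaining quadratic factors as (5·p - 2)(p - 4).

(5·p - 2)·(p - 1)·(p - 4)·(p - 7)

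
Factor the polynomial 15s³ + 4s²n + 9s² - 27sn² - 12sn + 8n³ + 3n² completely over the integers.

Group: 5s(3s² - 4sn + n²) + (8n + 3)(3s² - 4sn + n²); both groups contain (3s² - 4sn + n²), so (5s + 8n + 3) is a factor with cofactor 3s² - 4sn + n².
The cofactor groups again: 3s² - 4sn + n² = 3s(s - n) - n(s - n); both groups contain (s - n), giving (3s - n)(s - n).

(3s - n)(s - n)(5s + 8n + 3)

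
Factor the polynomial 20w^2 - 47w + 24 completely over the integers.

Need a pair with product 20·24 = 480 and sum -47: that's -15 and -32.
Split the middle term: 20w^2 - 15w - 32w + 24 = 5w(4w - 3) - 8(4w - 3).

(4w - 3)(5w - 8)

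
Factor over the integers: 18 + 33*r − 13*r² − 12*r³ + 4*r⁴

(2*r + 1)*(2*r + 3)*(r − 2)*(r − 3)

Trying the rational-root candidates, r = 2 is a root, so (r − 2) divides it; the quotient is 4*r³ − 4*r² − 21*r − 9.
Next, r = −3/2 is a root, so (2*r + 3) is a factor; dividing leaves 2*r² − 5*r − 3.
The remaining quadratic factors as (2*r + 1)(r − 3).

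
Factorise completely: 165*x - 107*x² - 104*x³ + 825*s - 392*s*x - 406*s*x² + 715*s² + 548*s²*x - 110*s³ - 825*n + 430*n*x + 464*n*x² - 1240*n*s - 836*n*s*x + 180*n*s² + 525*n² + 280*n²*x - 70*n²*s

Group: 5*n*(-14*n*s + 56*n*x + 105*n + 22*s² - 114*s*x - 143*s + 104*x² + 107*x - 165) + (-5*s - x)*(-14*n*s + 56*n*x + 105*n + 22*s² - 114*s*x - 143*s + 104*x² + 107*x - 165); both groups contain (-14*n*s + 56*n*x + 105*n + 22*s² - 114*s*x - 143*s + 104*x² + 107*x - 165), so (5*n - 5*s - x) is a factor with cofactor -14*n*s + 56*n*x + 105*n + 22*s² - 114*s*x - 143*s + 104*x² + 107*x - 165.
The cofactor groups again: -14*n*s + 56*n*x + 105*n + 22*s² - 114*s*x - 143*s + 104*x² + 107*x - 165 = -7*n*(2*s - 8*x - 15) + (11*s - 13*x + 11)*(2*s - 8*x - 15); both groups contain (2*s - 8*x - 15), giving -(7*n - 11*s + 13*x - 11)*(2*s - 8*x - 15).

-(2*s - 8*x - 15)*(5*n - 5*s - x)*(7*n - 11*s + 13*x - 11)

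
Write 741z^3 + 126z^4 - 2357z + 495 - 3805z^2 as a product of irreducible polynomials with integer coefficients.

Testing divisors of the constant over divisors of the leading coefficient, z = -5/7 is a root, so (7z + 5) divides it; the quotient is 18z^3 + 93z^2 - 610z + 99.
Next, z = 1/6 is a root, so (6z - 1) divides it; the quotient is 3z^2 + 16z - 99.
The remaining quadratic factors as (z + 9)(3z - 11).

(3z - 11)(6z - 1)(7z + 5)(z + 9)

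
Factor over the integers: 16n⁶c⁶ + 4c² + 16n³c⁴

Pull out the common factor 4c², leaving 4n⁶c⁴ + 4n³c² + 1.
Recognize a perfect-square trinomial with the parts 1 and 2n³c².

4c²(2n³c² + 1)²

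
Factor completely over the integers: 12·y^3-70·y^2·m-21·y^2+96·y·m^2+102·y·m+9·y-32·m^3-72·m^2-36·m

Group: 4·y·(3·y^2-16·y·m-3·y+16·m^2+12·m) + (-2·m-3)·(3·y^2-16·y·m-3·y+16·m^2+12·m); both groups contain (3·y^2-16·y·m-3·y+16·m^2+12·m), so (4·y-2·m-3) is a factor with cofactor 3·y^2-16·y·m-3·y+16·m^2+12·m.
The cofactor groups again: 3·y^2-16·y·m-3·y+16·m^2+12·m = 3·y·(y-4·m) + (-4·m-3)·(y-4·m); both groups contain (y-4·m), giving (3·y-4·m-3)·(y-4·m).

(4·y-2·m-3)·(3·y-4·m-3)·(y-4·m)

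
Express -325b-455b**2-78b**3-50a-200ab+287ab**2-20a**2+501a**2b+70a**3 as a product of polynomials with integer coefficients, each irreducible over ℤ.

(2a+13b)(5a-b-5)(7a+6b+5)

Group: 2a(35a**2+23ab-10a-6b**2-35b-25) + 13b(35a**2+23ab-10a-6b**2-35b-25); both groups contain (35a**2+23ab-10a-6b**2-35b-25), so (2a+13b) is a factor with cofactor 35a**2+23ab-10a-6b**2-35b-25.
The cofactor groups again: 35a**2+23ab-10a-6b**2-35b-25 = 7a(5a-b-5) + (6b+5)(5a-b-5); both groups contain (5a-b-5), giving (7a+6b+5)(5a-b-5).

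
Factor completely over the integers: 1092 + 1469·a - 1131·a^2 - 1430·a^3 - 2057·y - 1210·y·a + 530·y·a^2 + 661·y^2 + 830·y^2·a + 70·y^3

(10·y - 10·a - 7)·(y + 11·a + 12)·(7·y + 13·a - 13)

Group: y·(70·y^2 + 60·y·a - 179·y - 130·a^2 + 39·a + 91) + (11·a + 12)·(70·y^2 + 60·y·a - 179·y - 130·a^2 + 39·a + 91); both groups contain (70·y^2 + 60·y·a - 179·y - 130·a^2 + 39·a + 91), so (y + 11·a + 12) is a factor with cofactor 70·y^2 + 60·y·a - 179·y - 130·a^2 + 39·a + 91.
The cofactor groups again: 70·y^2 + 60·y·a - 179·y - 130·a^2 + 39·a + 91 = 7·y·(10·y - 10·a - 7) + (13·a - 13)·(10·y - 10·a - 7); both groups contain (10·y - 10·a - 7), giving (7·y + 13·a - 13)·(10·y - 10·a - 7).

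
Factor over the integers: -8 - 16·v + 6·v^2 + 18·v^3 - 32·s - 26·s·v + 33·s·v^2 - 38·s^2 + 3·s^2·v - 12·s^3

-(3·s + 3·v + 2)·(4·s + 3·v + 2)·(s - 2·v + 2)

Group: 3·s·(-4·s^2 + 5·s·v - 10·s + 6·v^2 - 2·v - 4) + (3·v + 2)·(-4·s^2 + 5·s·v - 10·s + 6·v^2 - 2·v - 4); both groups contain (-4·s^2 + 5·s·v - 10·s + 6·v^2 - 2·v - 4), so (3·s + 3·v + 2) is a factor with cofactor -4·s^2 + 5·s·v - 10·s + 6·v^2 - 2·v - 4.
The cofactor groups again: -4·s^2 + 5·s·v - 10·s + 6·v^2 - 2·v - 4 = -4·s·(s - 2·v + 2) + (-3·v - 2)·(s - 2·v + 2); both groups contain (s - 2·v + 2), giving -(4·s + 3·v + 2)·(s - 2·v + 2).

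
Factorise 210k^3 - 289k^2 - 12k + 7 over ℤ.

By the rational root theorem, k = 7/5 is a root, giving the factor (5k - 7) and quotient 42k^2 + k - 1.
The remaining quadratic factors as (6k + 1)(7k - 1).

(5k - 7)(6k + 1)(7k - 1)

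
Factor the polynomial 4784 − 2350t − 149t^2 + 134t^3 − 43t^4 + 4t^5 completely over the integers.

(4t + 13)(t − 2)(t − 8)(t^2 − 4t + 23)

Trying the rational-root candidates, t = 8 is a root, so (t − 8) divides it; the quotient is 4t^4 − 11t^3 + 46t^2 + 219t − 598.
Next, t = −13/4 is a root, so (4t + 13) divides it; the quotient is t^3 − 6t^2 + 31t − 46.
Continuing, t = 2 is a root, so (t − 2) divides it; the quotient is t^2 − 4t + 23.
The quadratic t^2 − 4t + 23 has discriminant −76 < 0 and is irreducible over ℤ.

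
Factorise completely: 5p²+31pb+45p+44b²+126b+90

Group: p(5p+11b+15) + (4b+6)(5p+11b+15); both groups contain (5p+11b+15).

(5p+11b+15)(p+4b+6)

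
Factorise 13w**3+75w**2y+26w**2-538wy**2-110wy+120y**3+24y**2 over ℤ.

Group: w(13w**2-55wy+12y**2) + (10y+2)(13w**2-55wy+12y**2); both groups contain (13w**2-55wy+12y**2), so (w+10y+2) is a factor with cofactor 13w**2-55wy+12y**2.
The cofactor groups again: 13w**2-55wy+12y**2 = 13w(w-4y) - 3y(w-4y); both groups contain (w-4y), giving (13w-3y)(w-4y).

(13w-3y)(w+10y+2)(w-4y)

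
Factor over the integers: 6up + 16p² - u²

-(u - 8p)(u + 2p)

Group: -u(u + 2p) + 8p(u + 2p); both groups contain (u + 2p).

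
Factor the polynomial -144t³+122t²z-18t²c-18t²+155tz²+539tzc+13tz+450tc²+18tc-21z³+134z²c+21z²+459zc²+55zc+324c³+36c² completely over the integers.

-(2t-3z-4c)(8t-z+9c+1)(9t+7z+9c)

Group: 8t(-18t²+13tz+18tc+21z²+55zc+36c²) + (-z+9c+1)(-18t²+13tz+18tc+21z²+55zc+36c²); both groups contain (-18t²+13tz+18tc+21z²+55zc+36c²), so (8t-z+9c+1) is a factor with cofactor -18t²+13tz+18tc+21z²+55zc+36c².
The cofactor groups again: -18t²+13tz+18tc+21z²+55zc+36c² = -9t(2t-3z-4c) + (-7z-9c)(2t-3z-4c); both groups contain (2t-3z-4c), giving -(9t+7z+9c)(2t-3z-4c).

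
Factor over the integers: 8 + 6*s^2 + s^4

Substitute u = s^2 to get a quadratic in u, then factor.
s^2 + 4 is irreducible over ℤ (sum of squares).
s^2 + 2 is irreducible over ℤ (always positive, so no real roots).

(s^2 + 2)*(s^2 + 4)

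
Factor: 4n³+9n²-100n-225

(4n+9)(n+5)(n-5)

Testing divisors of the constant over divisors of the leading coefficient, n = 5 is a root, so (n-5) is a factor; dividing leaves 4n²+29n+45.
The remaining quadratic factors as (n+5)(4n+9).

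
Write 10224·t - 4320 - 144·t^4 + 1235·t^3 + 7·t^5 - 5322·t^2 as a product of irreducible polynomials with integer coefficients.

(7·t - 4)·(t - 5)·(t - 6)·(t^2 - 9·t + 36)

By the rational root theorem, t = 6 is a root, so (t - 6) divides it; the quotient is 7·t^4 - 102·t^3 + 623·t^2 - 1584·t + 720.
Next, t = 5 is a root, giving the factor (t - 5) and quotient 7·t^3 - 67·t^2 + 288·t - 144.
Next, t = 4/7 is a root, so (7·t - 4) is a factor; dividing leaves t^2 - 9·t + 36.
The quadratic t^2 - 9·t + 36 has discriminant -63 < 0 and is irreducible over ℤ.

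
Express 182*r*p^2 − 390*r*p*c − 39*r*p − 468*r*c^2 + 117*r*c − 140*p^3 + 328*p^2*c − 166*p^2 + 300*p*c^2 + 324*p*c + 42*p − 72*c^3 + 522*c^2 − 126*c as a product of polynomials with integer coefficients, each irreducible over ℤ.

(p − 3*c)*(14*p + 12*c − 3)*(13*r − 10*p + 2*c − 14)

Group: 14*p*(13*r*p − 39*r*c − 10*p^2 + 32*p*c − 14*p − 6*c^2 + 42*c) + (12*c − 3)*(13*r*p − 39*r*c − 10*p^2 + 32*p*c − 14*p − 6*c^2 + 42*c); both groups contain (13*r*p − 39*r*c − 10*p^2 + 32*p*c − 14*p − 6*c^2 + 42*c), so (14*p + 12*c − 3) is a factor with cofactor 13*r*p − 39*r*c − 10*p^2 + 32*p*c − 14*p − 6*c^2 + 42*c.
The cofactor groups again: 13*r*p − 39*r*c − 10*p^2 + 32*p*c − 14*p − 6*c^2 + 42*c = 13*r*(p − 3*c) + (−10*p + 2*c − 14)*(p − 3*c); both groups contain (p − 3*c), giving (13*r − 10*p + 2*c − 14)*(p − 3*c).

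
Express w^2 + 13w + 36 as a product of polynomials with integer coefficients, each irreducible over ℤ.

Two integers with product 36 and sum 13 are 4 and 9.

(w + 4)(w + 9)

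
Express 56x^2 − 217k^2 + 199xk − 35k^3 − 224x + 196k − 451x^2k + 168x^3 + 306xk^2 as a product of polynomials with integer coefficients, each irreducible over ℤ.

Group: 3x(56x^2 − 57xk − 56x + 7k^2 + 49k) + (−5k + 4)(56x^2 − 57xk − 56x + 7k^2 + 49k); both groups contain (56x^2 − 57xk − 56x + 7k^2 + 49k), so (3x − 5k + 4) is a factor with cofactor 56x^2 − 57xk − 56x + 7k^2 + 49k.
The cofactor groups again: 56x^2 − 57xk − 56x + 7k^2 + 49k = 7x(8x − 7k) + (−k − 7)(8x − 7k); both groups contain (8x − 7k), giving (7x − k − 7)(8x − 7k).

(3x − 5k + 4)(8x − 7k)(7x − k − 7)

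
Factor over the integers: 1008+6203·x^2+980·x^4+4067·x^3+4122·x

Testing divisors of the constant over divisors of the leading coefficient, x = −6/7 is a root, giving the factor (7·x+6) and quotient 140·x^3+461·x^2+491·x+168.
Next, x = −7/5 is a root, giving the factor (5·x+7) and quotient 28·x^2+53·x+24.
The remaining quadratic factors as (4·x+3)(7·x+8).

(4·x+3)·(5·x+7)·(7·x+6)·(7·x+8)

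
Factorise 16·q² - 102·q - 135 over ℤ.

Need a pair with product 16·(-135) = -2160 and sum -102: that's -120 and 18.
Split the middle term: 16·q² - 120·q + 18·q - 135 = 8·q·(2·q - 15) + 9·(2·q - 15).

(2·q - 15)·(8·q + 9)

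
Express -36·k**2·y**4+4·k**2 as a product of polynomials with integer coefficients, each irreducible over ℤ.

Every term has a factor of 4·k**2; factoring it out leaves -9·y**4+1.
Recognize a difference of squares with the parts 1 and 3·y**2.

-4·k**2·(3·y**2+1)·(3·y**2-1)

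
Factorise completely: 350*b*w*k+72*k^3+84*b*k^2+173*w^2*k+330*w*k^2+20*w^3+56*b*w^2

(14*b+5*w+12*k)*(w+6*k)*(4*w+k)

Group: 4*w*(14*b*w+84*b*k+5*w^2+42*w*k+72*k^2) + k*(14*b*w+84*b*k+5*w^2+42*w*k+72*k^2); both groups contain (14*b*w+84*b*k+5*w^2+42*w*k+72*k^2), so (4*w+k) is a factor with cofactor 14*b*w+84*b*k+5*w^2+42*w*k+72*k^2.
The cofactor groups again: 14*b*w+84*b*k+5*w^2+42*w*k+72*k^2 = 14*b*(w+6*k) + (5*w+12*k)*(w+6*k); both groups contain (w+6*k), giving (14*b+5*w+12*k)*(w+6*k).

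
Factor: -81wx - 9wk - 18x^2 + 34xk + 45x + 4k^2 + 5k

Group: -9x(9w + 2x - 4k - 5) - k(9w + 2x - 4k - 5); both groups contain (9w + 2x - 4k - 5).

-(9w + 2x - 4k - 5)(9x + k)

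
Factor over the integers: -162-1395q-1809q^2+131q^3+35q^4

Among the possible rational roots, q = -9 is a root, so (q+9) is a factor; dividing leaves 35q^3-184q^2-153q-18.
Continuing, q = -3/5 is a root, so (5q+3) is a factor; dividing leaves 7q^2-41q-6.
The remaining quadratic factors as (q-6)(7q+1).

(5q+3)(7q+1)(q+9)(q-6)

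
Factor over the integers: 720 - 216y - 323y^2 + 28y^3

Trying the rational-root candidates, y = 5/4 is a root, so (4y - 5) is a factor; dividing leaves 7y^2 - 72y - 144.
The remaining quadratic factors as (y - 12)(7y + 12).

(4y - 5)(7y + 12)(y - 12)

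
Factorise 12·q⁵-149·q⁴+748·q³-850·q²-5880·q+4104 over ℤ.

(3·q-2)·(4·q+9)·(q-6)·(q²-8·q+38)

Trying the rational-root candidates, q = -9/4 is a root, so (4·q+9) is a factor; dividing leaves 3·q⁴-44·q³+286·q²-856·q+456.
Next, q = 2/3 is a root, giving the factor (3·q-2) and quotient q³-14·q²+86·q-228.
Continuing, q = 6 is a root, giving the factor (q-6) and quotient q²-8·q+38.
The quadratic q²-8·q+38 has discriminant -88 < 0 and is irreducible over ℤ.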